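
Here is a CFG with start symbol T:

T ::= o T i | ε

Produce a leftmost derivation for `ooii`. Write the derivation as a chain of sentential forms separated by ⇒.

T ⇒ oTi ⇒ ooTii ⇒ ooii

T ⇒ oTi   [T ::= o T i]
oTi ⇒ ooTii   [T ::= o T i]
ooTii ⇒ ooii   [T ::= ε]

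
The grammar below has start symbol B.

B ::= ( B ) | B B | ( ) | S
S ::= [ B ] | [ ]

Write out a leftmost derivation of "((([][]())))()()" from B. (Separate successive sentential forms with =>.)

B => BB   [B ::= B B]
BB => BBB   [B ::= B B]
BBB => (B)BB   [B ::= ( B )]
(B)BB => ((B))BB   [B ::= ( B )]
((B))BB => (((B)))BB   [B ::= ( B )]
(((B)))BB => (((BB)))BB   [B ::= B B]
(((BB)))BB => (((SB)))BB   [B ::= S]
(((SB)))BB => ((([]B)))BB   [S ::= [ ]]
((([]B)))BB => ((([]BB)))BB   [B ::= B B]
((([]BB)))BB => ((([]SB)))BB   [B ::= S]
((([]SB)))BB => ((([][]B)))BB   [S ::= [ ]]
((([][]B)))BB => ((([][]())))BB   [B ::= ( )]
((([][]())))BB => ((([][]())))()B   [B ::= ( )]
((([][]())))()B => ((([][]())))()()   [B ::= ( )]

B=>BB=>BBB=>(B)BB=>((B))BB=>(((B)))BB=>(((BB)))BB=>(((SB)))BB=>((([]B)))BB=>((([]BB)))BB=>((([]SB)))BB=>((([][]B)))BB=>((([][]())))BB=>((([][]())))()B=>((([][]())))()()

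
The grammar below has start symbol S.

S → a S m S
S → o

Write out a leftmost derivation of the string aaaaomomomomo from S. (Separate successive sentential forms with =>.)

S => aSmS   [S → a S m S]
aSmS => aaSmSmS   [S → a S m S]
aaSmSmS => aaaSmSmSmS   [S → a S m S]
aaaSmSmSmS => aaaaSmSmSmSmS   [S → a S m S]
aaaaSmSmSmSmS => aaaaomSmSmSmS   [S → o]
aaaaomSmSmSmS => aaaaomomSmSmS   [S → o]
aaaaomomSmSmS => aaaaomomomSmS   [S → o]
aaaaomomomSmS => aaaaomomomomS   [S → o]
aaaaomomomomS => aaaaomomomomo   [S → o]

S => aSmS => aaSmSmS => aaaSmSmSmS => aaaaSmSmSmSmS => aaaaomSmSmSmS => aaaaomomSmSmS => aaaaomomomSmS => aaaaomomomomS => aaaaomomomomo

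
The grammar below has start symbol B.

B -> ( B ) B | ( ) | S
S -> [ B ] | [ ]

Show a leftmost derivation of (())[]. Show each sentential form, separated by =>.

B => (B)B => (())B => (())S => (())[]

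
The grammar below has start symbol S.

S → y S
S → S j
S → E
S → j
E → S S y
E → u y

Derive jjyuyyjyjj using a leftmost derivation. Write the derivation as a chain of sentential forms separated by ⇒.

S⇒Sj⇒Sjj⇒Ejj⇒SSyjj⇒ESyjj⇒SSySyjj⇒SjSySyjj⇒jjSySyjj⇒jjySySyjj⇒jjyEySyjj⇒jjyuyySyjj⇒jjyuyyjyjj

S ⇒ Sj   [S → S j]
Sj ⇒ Sjj   [S → S j]
Sjj ⇒ Ejj   [S → E]
Ejj ⇒ SSyjj   [E → S S y]
SSyjj ⇒ ESyjj   [S → E]
ESyjj ⇒ SSySyjj   [E → S S y]
SSySyjj ⇒ SjSySyjj   [S → S j]
SjSySyjj ⇒ jjSySyjj   [S → j]
jjSySyjj ⇒ jjySySyjj   [S → y S]
jjySySyjj ⇒ jjyEySyjj   [S → E]
jjyEySyjj ⇒ jjyuyySyjj   [E → u y]
jjyuyySyjj ⇒ jjyuyyjyjj   [S → j]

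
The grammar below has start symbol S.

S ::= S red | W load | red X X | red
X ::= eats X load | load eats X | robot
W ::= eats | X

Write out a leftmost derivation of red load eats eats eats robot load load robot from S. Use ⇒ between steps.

S ⇒ red X X ⇒ red load eats X X ⇒ red load eats eats X load X ⇒ red load eats eats eats X load load X ⇒ red load eats eats eats robot load load X ⇒ red load eats eats eats robot load load robot

S ⇒ red X X   [S ::= red X X]
red X X ⇒ red load eats X X   [X ::= load eats X]
red load eats X X ⇒ red load eats eats X load X   [X ::= eats X load]
red load eats eats X load X ⇒ red load eats eats eats X load load X   [X ::= eats X load]
red load eats eats eats X load load X ⇒ red load eats eats eats robot load load X   [X ::= robot]
red load eats eats eats robot load load X ⇒ red load eats eats eats robot load load robot   [X ::= robot]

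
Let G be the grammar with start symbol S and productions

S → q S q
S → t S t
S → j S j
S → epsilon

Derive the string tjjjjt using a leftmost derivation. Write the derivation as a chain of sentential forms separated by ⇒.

S ⇒ tSt   [S → t S t]
tSt ⇒ tjSjt   [S → j S j]
tjSjt ⇒ tjjSjjt   [S → j S j]
tjjSjjt ⇒ tjjjjt   [S → epsilon]

S ⇒ tSt ⇒ tjSjt ⇒ tjjSjjt ⇒ tjjjjt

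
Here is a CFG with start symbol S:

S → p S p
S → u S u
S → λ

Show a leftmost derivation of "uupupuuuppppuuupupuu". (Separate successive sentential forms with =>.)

S=>uSu=>uuSuu=>uupSpuu=>uupuSupuu=>uupupSpupuu=>uupupuSupupuu=>uupupuuSuupupuu=>uupupuuuSuuupupuu=>uupupuuupSpuuupupuu=>uupupuuuppSppuuupupuu=>uupupuuuppppuuupupuu

S => uSu   [S → u S u]
uSu => uuSuu   [S → u S u]
uuSuu => uupSpuu   [S → p S p]
uupSpuu => uupuSupuu   [S → u S u]
uupuSupuu => uupupSpupuu   [S → p S p]
uupupSpupuu => uupupuSupupuu   [S → u S u]
uupupuSupupuu => uupupuuSuupupuu   [S → u S u]
uupupuuSuupupuu => uupupuuuSuuupupuu   [S → u S u]
uupupuuuSuuupupuu => uupupuuupSpuuupupuu   [S → p S p]
uupupuuupSpuuupupuu => uupupuuuppSppuuupupuu   [S → p S p]
uupupuuuppSppuuupupuu => uupupuuuppppuuupupuu   [S → λ]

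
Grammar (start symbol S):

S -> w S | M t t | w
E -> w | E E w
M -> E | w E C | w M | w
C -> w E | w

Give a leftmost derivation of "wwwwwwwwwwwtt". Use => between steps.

S => Mtt => wMtt => wwMtt => wwwECtt => wwwEEwCtt => wwwEEwEwCtt => wwwEEwEwEwCtt => wwwwEwEwEwCtt => wwwwwwEwEwCtt => wwwwwwwwEwCtt => wwwwwwwwwwCtt => wwwwwwwwwwwtt

S => Mtt   [S -> M t t]
Mtt => wMtt   [M -> w M]
wMtt => wwMtt   [M -> w M]
wwMtt => wwwECtt   [M -> w E C]
wwwECtt => wwwEEwCtt   [E -> E E w]
wwwEEwCtt => wwwEEwEwCtt   [E -> E E w]
wwwEEwEwCtt => wwwEEwEwEwCtt   [E -> E E w]
wwwEEwEwEwCtt => wwwwEwEwEwCtt   [E -> w]
wwwwEwEwEwCtt => wwwwwwEwEwCtt   [E -> w]
wwwwwwEwEwCtt => wwwwwwwwEwCtt   [E -> w]
wwwwwwwwEwCtt => wwwwwwwwwwCtt   [E -> w]
wwwwwwwwwwCtt => wwwwwwwwwwwtt   [C -> w]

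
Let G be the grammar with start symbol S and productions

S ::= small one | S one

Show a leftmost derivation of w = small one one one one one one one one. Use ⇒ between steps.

S ⇒ S one   [S ::= S one]
S one ⇒ S one one   [S ::= S one]
S one one ⇒ S one one one   [S ::= S one]
S one one one ⇒ S one one one one   [S ::= S one]
S one one one one ⇒ S one one one one one   [S ::= S one]
S one one one one one ⇒ S one one one one one one   [S ::= S one]
S one one one one one one ⇒ S one one one one one one one   [S ::= S one]
S one one one one one one one ⇒ small one one one one one one one one   [S ::= small one]

S ⇒ S one ⇒ S one one ⇒ S one one one ⇒ S one one one one ⇒ S one one one one one ⇒ S one one one one one one ⇒ S one one one one one one one ⇒ small one one one one one one one one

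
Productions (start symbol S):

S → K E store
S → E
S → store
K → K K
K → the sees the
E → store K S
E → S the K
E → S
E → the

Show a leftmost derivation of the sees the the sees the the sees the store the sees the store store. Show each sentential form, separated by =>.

S => K E store   [S → K E store]
K E store => K K E store   [K → K K]
K K E store => the sees the K E store   [K → the sees the]
the sees the K E store => the sees the K K E store   [K → K K]
the sees the K K E store => the sees the the sees the K E store   [K → the sees the]
the sees the the sees the K E store => the sees the the sees the the sees the E store   [K → the sees the]
the sees the the sees the the sees the E store => the sees the the sees the the sees the store K S store   [E → store K S]
the sees the the sees the the sees the store K S store => the sees the the sees the the sees the store the sees the S store   [K → the sees the]
the sees the the sees the the sees the store the sees the S store => the sees the the sees the the sees the store the sees the store store   [S → store]

S => K E store => K K E store => the sees the K E store => the sees the K K E store => the sees the the sees the K E store => the sees the the sees the the sees the E store => the sees the the sees the the sees the store K S store => the sees the the sees the the sees the store the sees the S store => the sees the the sees the the sees the store the sees the store store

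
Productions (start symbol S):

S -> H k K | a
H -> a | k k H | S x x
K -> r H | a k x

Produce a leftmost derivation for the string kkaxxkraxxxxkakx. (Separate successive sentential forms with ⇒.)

S ⇒ HkK   [S -> H k K]
HkK ⇒ SxxkK   [H -> S x x]
SxxkK ⇒ HkKxxkK   [S -> H k K]
HkKxxkK ⇒ kkHkKxxkK   [H -> k k H]
kkHkKxxkK ⇒ kkSxxkKxxkK   [H -> S x x]
kkSxxkKxxkK ⇒ kkaxxkKxxkK   [S -> a]
kkaxxkKxxkK ⇒ kkaxxkrHxxkK   [K -> r H]
kkaxxkrHxxkK ⇒ kkaxxkrSxxxxkK   [H -> S x x]
kkaxxkrSxxxxkK ⇒ kkaxxkraxxxxkK   [S -> a]
kkaxxkraxxxxkK ⇒ kkaxxkraxxxxkakx   [K -> a k x]

S⇒HkK⇒SxxkK⇒HkKxxkK⇒kkHkKxxkK⇒kkSxxkKxxkK⇒kkaxxkKxxkK⇒kkaxxkrHxxkK⇒kkaxxkrSxxxxkK⇒kkaxxkraxxxxkK⇒kkaxxkraxxxxkakx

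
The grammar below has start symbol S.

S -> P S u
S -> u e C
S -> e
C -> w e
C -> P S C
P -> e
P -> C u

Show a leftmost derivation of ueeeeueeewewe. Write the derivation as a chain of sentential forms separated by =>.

S => ueC => uePSC => ueeSC => ueeeC => ueeePSC => ueeeeSC => ueeeeueCC => ueeeeuePSCC => ueeeeueeSCC => ueeeeueeeCC => ueeeeueeeweC => ueeeeueeewewe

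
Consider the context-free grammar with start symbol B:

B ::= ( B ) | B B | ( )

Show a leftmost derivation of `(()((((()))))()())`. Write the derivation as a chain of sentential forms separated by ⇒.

B ⇒ (B)   [B ::= ( B )]
(B) ⇒ (BB)   [B ::= B B]
(BB) ⇒ (BBB)   [B ::= B B]
(BBB) ⇒ (()BB)   [B ::= ( )]
(()BB) ⇒ (()BBB)   [B ::= B B]
(()BBB) ⇒ (()(B)BB)   [B ::= ( B )]
(()(B)BB) ⇒ (()((B))BB)   [B ::= ( B )]
(()((B))BB) ⇒ (()(((B)))BB)   [B ::= ( B )]
(()(((B)))BB) ⇒ (()((((B))))BB)   [B ::= ( B )]
(()((((B))))BB) ⇒ (()((((()))))BB)   [B ::= ( )]
(()((((()))))BB) ⇒ (()((((()))))()B)   [B ::= ( )]
(()((((()))))()B) ⇒ (()((((()))))()())   [B ::= ( )]

B⇒(B)⇒(BB)⇒(BBB)⇒(()BB)⇒(()BBB)⇒(()(B)BB)⇒(()((B))BB)⇒(()(((B)))BB)⇒(()((((B))))BB)⇒(()((((()))))BB)⇒(()((((()))))()B)⇒(()((((()))))()())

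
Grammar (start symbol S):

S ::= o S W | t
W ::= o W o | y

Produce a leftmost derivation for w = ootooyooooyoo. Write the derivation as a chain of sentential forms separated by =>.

S => oSW => ooSWW => ootWW => ootoWoW => ootooWooW => ootooyooW => ootooyoooWo => ootooyooooWoo => ootooyooooyoo

S => oSW   [S ::= o S W]
oSW => ooSWW   [S ::= o S W]
ooSWW => ootWW   [S ::= t]
ootWW => ootoWoW   [W ::= o W o]
ootoWoW => ootooWooW   [W ::= o W o]
ootooWooW => ootooyooW   [W ::= y]
ootooyooW => ootooyoooWo   [W ::= o W o]
ootooyoooWo => ootooyooooWoo   [W ::= o W o]
ootooyooooWoo => ootooyooooyoo   [W ::= y]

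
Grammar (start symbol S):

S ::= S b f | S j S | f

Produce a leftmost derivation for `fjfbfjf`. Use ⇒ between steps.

S ⇒ SjS   [S ::= S j S]
SjS ⇒ SbfjS   [S ::= S b f]
SbfjS ⇒ SjSbfjS   [S ::= S j S]
SjSbfjS ⇒ fjSbfjS   [S ::= f]
fjSbfjS ⇒ fjfbfjS   [S ::= f]
fjfbfjS ⇒ fjfbfjf   [S ::= f]

S ⇒ SjS ⇒ SbfjS ⇒ SjSbfjS ⇒ fjSbfjS ⇒ fjfbfjS ⇒ fjfbfjf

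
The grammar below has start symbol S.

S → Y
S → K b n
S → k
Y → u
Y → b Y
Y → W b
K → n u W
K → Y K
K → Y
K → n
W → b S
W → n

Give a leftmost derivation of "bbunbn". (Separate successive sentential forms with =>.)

S => Kbn => YKbn => bYKbn => bbYKbn => bbuKbn => bbunbn

S => Kbn   [S → K b n]
Kbn => YKbn   [K → Y K]
YKbn => bYKbn   [Y → b Y]
bYKbn => bbYKbn   [Y → b Y]
bbYKbn => bbuKbn   [Y → u]
bbuKbn => bbunbn   [K → n]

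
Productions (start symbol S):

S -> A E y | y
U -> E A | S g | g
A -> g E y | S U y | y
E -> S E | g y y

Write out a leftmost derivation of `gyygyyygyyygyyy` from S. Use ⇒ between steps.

S ⇒ AEy   [S -> A E y]
AEy ⇒ gEyEy   [A -> g E y]
gEyEy ⇒ gSEyEy   [E -> S E]
gSEyEy ⇒ gyEyEy   [S -> y]
gyEyEy ⇒ gySEyEy   [E -> S E]
gySEyEy ⇒ gyAEyEyEy   [S -> A E y]
gyAEyEyEy ⇒ gyyEyEyEy   [A -> y]
gyyEyEyEy ⇒ gyygyyyEyEy   [E -> g y y]
gyygyyyEyEy ⇒ gyygyyygyyyEy   [E -> g y y]
gyygyyygyyyEy ⇒ gyygyyygyyygyyy   [E -> g y y]

S ⇒ AEy ⇒ gEyEy ⇒ gSEyEy ⇒ gyEyEy ⇒ gySEyEy ⇒ gyAEyEyEy ⇒ gyyEyEyEy ⇒ gyygyyyEyEy ⇒ gyygyyygyyyEy ⇒ gyygyyygyyygyyy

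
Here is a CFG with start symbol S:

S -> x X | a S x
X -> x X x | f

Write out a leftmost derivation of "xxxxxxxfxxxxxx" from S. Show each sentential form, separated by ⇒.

S ⇒ xX   [S -> x X]
xX ⇒ xxXx   [X -> x X x]
xxXx ⇒ xxxXxx   [X -> x X x]
xxxXxx ⇒ xxxxXxxx   [X -> x X x]
xxxxXxxx ⇒ xxxxxXxxxx   [X -> x X x]
xxxxxXxxxx ⇒ xxxxxxXxxxxx   [X -> x X x]
xxxxxxXxxxxx ⇒ xxxxxxxXxxxxxx   [X -> x X x]
xxxxxxxXxxxxxx ⇒ xxxxxxxfxxxxxx   [X -> f]

S ⇒ xX ⇒ xxXx ⇒ xxxXxx ⇒ xxxxXxxx ⇒ xxxxxXxxxx ⇒ xxxxxxXxxxxx ⇒ xxxxxxxXxxxxxx ⇒ xxxxxxxfxxxxxx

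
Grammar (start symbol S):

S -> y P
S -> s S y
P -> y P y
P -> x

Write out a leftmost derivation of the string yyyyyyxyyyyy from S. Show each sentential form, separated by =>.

S => yP   [S -> y P]
yP => yyPy   [P -> y P y]
yyPy => yyyPyy   [P -> y P y]
yyyPyy => yyyyPyyy   [P -> y P y]
yyyyPyyy => yyyyyPyyyy   [P -> y P y]
yyyyyPyyyy => yyyyyyPyyyyy   [P -> y P y]
yyyyyyPyyyyy => yyyyyyxyyyyy   [P -> x]

S => yP => yyPy => yyyPyy => yyyyPyyy => yyyyyPyyyy => yyyyyyPyyyyy => yyyyyyxyyyyy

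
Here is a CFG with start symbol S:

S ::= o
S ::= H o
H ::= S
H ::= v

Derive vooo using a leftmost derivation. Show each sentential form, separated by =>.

S => Ho   [S ::= H o]
Ho => So   [H ::= S]
So => Hoo   [S ::= H o]
Hoo => Soo   [H ::= S]
Soo => Hooo   [S ::= H o]
Hooo => vooo   [H ::= v]

S=>Ho=>So=>Hoo=>Soo=>Hooo=>vooo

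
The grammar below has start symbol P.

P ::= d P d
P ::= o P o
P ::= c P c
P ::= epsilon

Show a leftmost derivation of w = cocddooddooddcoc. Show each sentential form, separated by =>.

P => cPc   [P ::= c P c]
cPc => coPoc   [P ::= o P o]
coPoc => cocPcoc   [P ::= c P c]
cocPcoc => cocdPdcoc   [P ::= d P d]
cocdPdcoc => cocddPddcoc   [P ::= d P d]
cocddPddcoc => cocddoPoddcoc   [P ::= o P o]
cocddoPoddcoc => cocddooPooddcoc   [P ::= o P o]
cocddooPooddcoc => cocddoodPdooddcoc   [P ::= d P d]
cocddoodPdooddcoc => cocddooddooddcoc   [P ::= epsilon]

P=>cPc=>coPoc=>cocPcoc=>cocdPdcoc=>cocddPddcoc=>cocddoPoddcoc=>cocddooPooddcoc=>cocddoodPdooddcoc=>cocddooddooddcoc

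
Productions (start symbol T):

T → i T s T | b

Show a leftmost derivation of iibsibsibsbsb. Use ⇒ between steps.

T ⇒ iTsT   [T → i T s T]
iTsT ⇒ iiTsTsT   [T → i T s T]
iiTsTsT ⇒ iibsTsT   [T → b]
iibsTsT ⇒ iibsiTsTsT   [T → i T s T]
iibsiTsTsT ⇒ iibsibsTsT   [T → b]
iibsibsTsT ⇒ iibsibsiTsTsT   [T → i T s T]
iibsibsiTsTsT ⇒ iibsibsibsTsT   [T → b]
iibsibsibsTsT ⇒ iibsibsibsbsT   [T → b]
iibsibsibsbsT ⇒ iibsibsibsbsb   [T → b]

T⇒iTsT⇒iiTsTsT⇒iibsTsT⇒iibsiTsTsT⇒iibsibsTsT⇒iibsibsiTsTsT⇒iibsibsibsTsT⇒iibsibsibsbsT⇒iibsibsibsbsb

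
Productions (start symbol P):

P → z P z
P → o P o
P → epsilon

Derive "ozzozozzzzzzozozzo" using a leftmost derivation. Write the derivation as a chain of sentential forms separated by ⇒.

P ⇒ oPo ⇒ ozPzo ⇒ ozzPzzo ⇒ ozzoPozzo ⇒ ozzozPzozzo ⇒ ozzozoPozozzo ⇒ ozzozozPzozozzo ⇒ ozzozozzPzzozozzo ⇒ ozzozozzzPzzzozozzo ⇒ ozzozozzzzzzozozzo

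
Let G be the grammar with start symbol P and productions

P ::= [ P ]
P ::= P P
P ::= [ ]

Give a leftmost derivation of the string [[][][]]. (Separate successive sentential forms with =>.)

P=>[P]=>[PP]=>[PPP]=>[[]PP]=>[[][]P]=>[[][][]]

P => [P]   [P ::= [ P ]]
[P] => [PP]   [P ::= P P]
[PP] => [PPP]   [P ::= P P]
[PPP] => [[]PP]   [P ::= [ ]]
[[]PP] => [[][]P]   [P ::= [ ]]
[[][]P] => [[][][]]   [P ::= [ ]]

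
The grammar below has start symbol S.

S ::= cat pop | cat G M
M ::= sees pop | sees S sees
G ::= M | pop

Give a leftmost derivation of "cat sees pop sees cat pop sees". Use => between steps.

S => cat G M   [S ::= cat G M]
cat G M => cat M M   [G ::= M]
cat M M => cat sees pop M   [M ::= sees pop]
cat sees pop M => cat sees pop sees S sees   [M ::= sees S sees]
cat sees pop sees S sees => cat sees pop sees cat pop sees   [S ::= cat pop]

S => cat G M => cat M M => cat sees pop M => cat sees pop sees S sees => cat sees pop sees cat pop sees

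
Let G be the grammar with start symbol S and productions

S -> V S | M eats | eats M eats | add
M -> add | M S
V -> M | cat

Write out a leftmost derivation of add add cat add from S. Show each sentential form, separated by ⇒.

S ⇒ V S ⇒ M S ⇒ add S ⇒ add V S ⇒ add M S ⇒ add add S ⇒ add add V S ⇒ add add cat S ⇒ add add cat add

S ⇒ V S   [S -> V S]
V S ⇒ M S   [V -> M]
M S ⇒ add S   [M -> add]
add S ⇒ add V S   [S -> V S]
add V S ⇒ add M S   [V -> M]
add M S ⇒ add add S   [M -> add]
add add S ⇒ add add V S   [S -> V S]
add add V S ⇒ add add cat S   [V -> cat]
add add cat S ⇒ add add cat add   [S -> add]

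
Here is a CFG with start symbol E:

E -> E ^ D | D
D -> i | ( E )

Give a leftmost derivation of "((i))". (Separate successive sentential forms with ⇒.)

E ⇒ D ⇒ (E) ⇒ (D) ⇒ ((E)) ⇒ ((D)) ⇒ ((i))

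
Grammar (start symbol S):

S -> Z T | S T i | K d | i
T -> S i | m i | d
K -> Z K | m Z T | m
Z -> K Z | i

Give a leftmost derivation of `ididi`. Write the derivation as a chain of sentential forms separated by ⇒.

S ⇒ STi ⇒ STiTi ⇒ iTiTi ⇒ idiTi ⇒ ididi

S ⇒ STi   [S -> S T i]
STi ⇒ STiTi   [S -> S T i]
STiTi ⇒ iTiTi   [S -> i]
iTiTi ⇒ idiTi   [T -> d]
idiTi ⇒ ididi   [T -> d]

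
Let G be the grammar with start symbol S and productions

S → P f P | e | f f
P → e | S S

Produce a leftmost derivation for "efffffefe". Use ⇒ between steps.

S ⇒ PfP ⇒ SSfP ⇒ PfPSfP ⇒ efPSfP ⇒ efSSSfP ⇒ efffSSfP ⇒ efffffSfP ⇒ efffffefP ⇒ efffffefe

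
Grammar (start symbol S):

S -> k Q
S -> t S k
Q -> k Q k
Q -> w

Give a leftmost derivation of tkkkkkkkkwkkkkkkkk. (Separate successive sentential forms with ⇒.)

S ⇒ tSk ⇒ tkQk ⇒ tkkQkk ⇒ tkkkQkkk ⇒ tkkkkQkkkk ⇒ tkkkkkQkkkkk ⇒ tkkkkkkQkkkkkk ⇒ tkkkkkkkQkkkkkkk ⇒ tkkkkkkkkQkkkkkkkk ⇒ tkkkkkkkkwkkkkkkkk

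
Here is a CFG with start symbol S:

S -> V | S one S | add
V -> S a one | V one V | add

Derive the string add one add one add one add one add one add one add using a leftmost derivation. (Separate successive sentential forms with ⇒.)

S ⇒ V   [S -> V]
V ⇒ V one V   [V -> V one V]
V one V ⇒ V one V one V   [V -> V one V]
V one V one V ⇒ V one V one V one V   [V -> V one V]
V one V one V one V ⇒ V one V one V one V one V   [V -> V one V]
V one V one V one V one V ⇒ add one V one V one V one V   [V -> add]
add one V one V one V one V ⇒ add one V one V one V one V one V   [V -> V one V]
add one V one V one V one V one V ⇒ add one V one V one V one V one V one V   [V -> V one V]
add one V one V one V one V one V one V ⇒ add one add one V one V one V one V one V   [V -> add]
add one add one V one V one V one V one V ⇒ add one add one add one V one V one V one V   [V -> add]
add one add one add one V one V one V one V ⇒ add one add one add one add one V one V one V   [V -> add]
add one add one add one add one V one V one V ⇒ add one add one add one add one add one V one V   [V -> add]
add one add one add one add one add one V one V ⇒ add one add one add one add one add one add one V   [V -> add]
add one add one add one add one add one add one V ⇒ add one add one add one add one add one add one add   [V -> add]

S ⇒ V ⇒ V one V ⇒ V one V one V ⇒ V one V one V one V ⇒ V one V one V one V one V ⇒ add one V one V one V one V ⇒ add one V one V one V one V one V ⇒ add one V one V one V one V one V one V ⇒ add one add one V one V one V one V one V ⇒ add one add one add one V one V one V one V ⇒ add one add one add one add one V one V one V ⇒ add one add one add one add one add one V one V ⇒ add one add one add one add one add one add one V ⇒ add one add one add one add one add one add one add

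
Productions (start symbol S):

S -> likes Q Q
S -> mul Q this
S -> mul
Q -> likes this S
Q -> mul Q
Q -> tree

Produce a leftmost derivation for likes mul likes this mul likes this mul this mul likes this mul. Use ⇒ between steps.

S ⇒ likes Q Q ⇒ likes mul Q Q ⇒ likes mul likes this S Q ⇒ likes mul likes this mul Q this Q ⇒ likes mul likes this mul likes this S this Q ⇒ likes mul likes this mul likes this mul this Q ⇒ likes mul likes this mul likes this mul this mul Q ⇒ likes mul likes this mul likes this mul this mul likes this S ⇒ likes mul likes this mul likes this mul this mul likes this mul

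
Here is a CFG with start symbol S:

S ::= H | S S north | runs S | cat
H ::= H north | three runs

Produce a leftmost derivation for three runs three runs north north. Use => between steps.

S => S S north => H S north => three runs S north => three runs H north => three runs H north north => three runs three runs north north

S => S S north   [S ::= S S north]
S S north => H S north   [S ::= H]
H S north => three runs S north   [H ::= three runs]
three runs S north => three runs H north   [S ::= H]
three runs H north => three runs H north north   [H ::= H north]
three runs H north north => three runs three runs north north   [H ::= three runs]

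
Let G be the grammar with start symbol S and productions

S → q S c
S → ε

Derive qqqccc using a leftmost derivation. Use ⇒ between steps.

S ⇒ qSc   [S → q S c]
qSc ⇒ qqScc   [S → q S c]
qqScc ⇒ qqqSccc   [S → q S c]
qqqSccc ⇒ qqqccc   [S → ε]

S ⇒ qSc ⇒ qqScc ⇒ qqqSccc ⇒ qqqccc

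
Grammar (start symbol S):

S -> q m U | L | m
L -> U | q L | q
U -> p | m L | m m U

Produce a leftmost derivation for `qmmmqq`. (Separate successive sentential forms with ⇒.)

S⇒qmU⇒qmmL⇒qmmU⇒qmmmL⇒qmmmqL⇒qmmmqq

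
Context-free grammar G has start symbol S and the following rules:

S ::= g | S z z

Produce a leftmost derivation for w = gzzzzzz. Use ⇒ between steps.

S ⇒ Szz   [S ::= S z z]
Szz ⇒ Szzzz   [S ::= S z z]
Szzzz ⇒ Szzzzzz   [S ::= S z z]
Szzzzzz ⇒ gzzzzzz   [S ::= g]

S ⇒ Szz ⇒ Szzzz ⇒ Szzzzzz ⇒ gzzzzzz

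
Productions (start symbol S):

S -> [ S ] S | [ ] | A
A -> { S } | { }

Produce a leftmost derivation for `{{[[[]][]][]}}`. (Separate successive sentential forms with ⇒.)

S ⇒ A ⇒ {S} ⇒ {A} ⇒ {{S}} ⇒ {{[S]S}} ⇒ {{[[S]S]S}} ⇒ {{[[[]]S]S}} ⇒ {{[[[]][]]S}} ⇒ {{[[[]][]][]}}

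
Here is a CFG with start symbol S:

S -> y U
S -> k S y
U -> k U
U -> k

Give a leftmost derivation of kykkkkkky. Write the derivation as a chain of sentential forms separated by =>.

S => kSy => kyUy => kykUy => kykkUy => kykkkUy => kykkkkUy => kykkkkkUy => kykkkkkky

S => kSy   [S -> k S y]
kSy => kyUy   [S -> y U]
kyUy => kykUy   [U -> k U]
kykUy => kykkUy   [U -> k U]
kykkUy => kykkkUy   [U -> k U]
kykkkUy => kykkkkUy   [U -> k U]
kykkkkUy => kykkkkkUy   [U -> k U]
kykkkkkUy => kykkkkkky   [U -> k]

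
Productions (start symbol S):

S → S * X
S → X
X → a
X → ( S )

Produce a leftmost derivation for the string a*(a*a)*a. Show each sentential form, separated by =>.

S => S*X => S*X*X => X*X*X => a*X*X => a*(S)*X => a*(S*X)*X => a*(X*X)*X => a*(a*X)*X => a*(a*a)*X => a*(a*a)*a

S => S*X   [S → S * X]
S*X => S*X*X   [S → S * X]
S*X*X => X*X*X   [S → X]
X*X*X => a*X*X   [X → a]
a*X*X => a*(S)*X   [X → ( S )]
a*(S)*X => a*(S*X)*X   [S → S * X]
a*(S*X)*X => a*(X*X)*X   [S → X]
a*(X*X)*X => a*(a*X)*X   [X → a]
a*(a*X)*X => a*(a*a)*X   [X → a]
a*(a*a)*X => a*(a*a)*a   [X → a]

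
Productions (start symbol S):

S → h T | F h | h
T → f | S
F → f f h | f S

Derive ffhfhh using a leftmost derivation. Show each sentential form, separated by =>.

S => Fh => fSh => fFhh => ffShh => ffhThh => ffhfhh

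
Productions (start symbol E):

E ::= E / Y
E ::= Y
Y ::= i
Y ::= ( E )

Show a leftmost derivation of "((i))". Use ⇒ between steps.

E ⇒ Y   [E ::= Y]
Y ⇒ (E)   [Y ::= ( E )]
(E) ⇒ (Y)   [E ::= Y]
(Y) ⇒ ((E))   [Y ::= ( E )]
((E)) ⇒ ((Y))   [E ::= Y]
((Y)) ⇒ ((i))   [Y ::= i]

E ⇒ Y ⇒ (E) ⇒ (Y) ⇒ ((E)) ⇒ ((Y)) ⇒ ((i))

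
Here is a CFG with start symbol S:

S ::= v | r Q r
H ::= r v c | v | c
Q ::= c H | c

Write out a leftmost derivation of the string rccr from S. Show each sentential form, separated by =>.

S => rQr   [S ::= r Q r]
rQr => rcHr   [Q ::= c H]
rcHr => rccr   [H ::= c]

S => rQr => rcHr => rccr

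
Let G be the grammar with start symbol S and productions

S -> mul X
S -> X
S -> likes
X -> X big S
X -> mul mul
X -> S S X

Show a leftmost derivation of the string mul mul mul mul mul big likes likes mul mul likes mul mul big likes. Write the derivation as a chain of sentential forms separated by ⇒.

S ⇒ mul X   [S -> mul X]
mul X ⇒ mul X big S   [X -> X big S]
mul X big S ⇒ mul S S X big S   [X -> S S X]
mul S S X big S ⇒ mul mul X S X big S   [S -> mul X]
mul mul X S X big S ⇒ mul mul S S X S X big S   [X -> S S X]
mul mul S S X S X big S ⇒ mul mul mul X S X S X big S   [S -> mul X]
mul mul mul X S X S X big S ⇒ mul mul mul X big S S X S X big S   [X -> X big S]
mul mul mul X big S S X S X big S ⇒ mul mul mul mul mul big S S X S X big S   [X -> mul mul]
mul mul mul mul mul big S S X S X big S ⇒ mul mul mul mul mul big likes S X S X big S   [S -> likes]
mul mul mul mul mul big likes S X S X big S ⇒ mul mul mul mul mul big likes likes X S X big S   [S -> likes]
mul mul mul mul mul big likes likes X S X big S ⇒ mul mul mul mul mul big likes likes mul mul S X big S   [X -> mul mul]
mul mul mul mul mul big likes likes mul mul S X big S ⇒ mul mul mul mul mul big likes likes mul mul likes X big S   [S -> likes]
mul mul mul mul mul big likes likes mul mul likes X big S ⇒ mul mul mul mul mul big likes likes mul mul likes mul mul big S   [X -> mul mul]
mul mul mul mul mul big likes likes mul mul likes mul mul big S ⇒ mul mul mul mul mul big likes likes mul mul likes mul mul big likes   [S -> likes]

S ⇒ mul X ⇒ mul X big S ⇒ mul S S X big S ⇒ mul mul X S X big S ⇒ mul mul S S X S X big S ⇒ mul mul mul X S X S X big S ⇒ mul mul mul X big S S X S X big S ⇒ mul mul mul mul mul big S S X S X big S ⇒ mul mul mul mul mul big likes S X S X big S ⇒ mul mul mul mul mul big likes likes X S X big S ⇒ mul mul mul mul mul big likes likes mul mul S X big S ⇒ mul mul mul mul mul big likes likes mul mul likes X big S ⇒ mul mul mul mul mul big likes likes mul mul likes mul mul big S ⇒ mul mul mul mul mul big likes likes mul mul likes mul mul big likes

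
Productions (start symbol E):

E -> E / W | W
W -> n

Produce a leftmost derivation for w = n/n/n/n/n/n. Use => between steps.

E => E/W   [E -> E / W]
E/W => E/W/W   [E -> E / W]
E/W/W => E/W/W/W   [E -> E / W]
E/W/W/W => E/W/W/W/W   [E -> E / W]
E/W/W/W/W => E/W/W/W/W/W   [E -> E / W]
E/W/W/W/W/W => W/W/W/W/W/W   [E -> W]
W/W/W/W/W/W => n/W/W/W/W/W   [W -> n]
n/W/W/W/W/W => n/n/W/W/W/W   [W -> n]
n/n/W/W/W/W => n/n/n/W/W/W   [W -> n]
n/n/n/W/W/W => n/n/n/n/W/W   [W -> n]
n/n/n/n/W/W => n/n/n/n/n/W   [W -> n]
n/n/n/n/n/W => n/n/n/n/n/n   [W -> n]

E=>E/W=>E/W/W=>E/W/W/W=>E/W/W/W/W=>E/W/W/W/W/W=>W/W/W/W/W/W=>n/W/W/W/W/W=>n/n/W/W/W/W=>n/n/n/W/W/W=>n/n/n/n/W/W=>n/n/n/n/n/W=>n/n/n/n/n/n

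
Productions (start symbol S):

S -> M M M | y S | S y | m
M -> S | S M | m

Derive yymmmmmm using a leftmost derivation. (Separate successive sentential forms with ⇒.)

S ⇒ MMM   [S -> M M M]
MMM ⇒ SMM   [M -> S]
SMM ⇒ ySMM   [S -> y S]
ySMM ⇒ yMMMMM   [S -> M M M]
yMMMMM ⇒ ySMMMMM   [M -> S M]
ySMMMMM ⇒ yySMMMMM   [S -> y S]
yySMMMMM ⇒ yymMMMMM   [S -> m]
yymMMMMM ⇒ yymmMMMM   [M -> m]
yymmMMMM ⇒ yymmmMMM   [M -> m]
yymmmMMM ⇒ yymmmmMM   [M -> m]
yymmmmMM ⇒ yymmmmmM   [M -> m]
yymmmmmM ⇒ yymmmmmm   [M -> m]

S ⇒ MMM ⇒ SMM ⇒ ySMM ⇒ yMMMMM ⇒ ySMMMMM ⇒ yySMMMMM ⇒ yymMMMMM ⇒ yymmMMMM ⇒ yymmmMMM ⇒ yymmmmMM ⇒ yymmmmmM ⇒ yymmmmmm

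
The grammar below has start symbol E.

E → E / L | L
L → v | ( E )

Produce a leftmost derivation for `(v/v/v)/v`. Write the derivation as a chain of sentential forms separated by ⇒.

E ⇒ E/L   [E → E / L]
E/L ⇒ L/L   [E → L]
L/L ⇒ (E)/L   [L → ( E )]
(E)/L ⇒ (E/L)/L   [E → E / L]
(E/L)/L ⇒ (E/L/L)/L   [E → E / L]
(E/L/L)/L ⇒ (L/L/L)/L   [E → L]
(L/L/L)/L ⇒ (v/L/L)/L   [L → v]
(v/L/L)/L ⇒ (v/v/L)/L   [L → v]
(v/v/L)/L ⇒ (v/v/v)/L   [L → v]
(v/v/v)/L ⇒ (v/v/v)/v   [L → v]

E ⇒ E/L ⇒ L/L ⇒ (E)/L ⇒ (E/L)/L ⇒ (E/L/L)/L ⇒ (L/L/L)/L ⇒ (v/L/L)/L ⇒ (v/v/L)/L ⇒ (v/v/v)/L ⇒ (v/v/v)/v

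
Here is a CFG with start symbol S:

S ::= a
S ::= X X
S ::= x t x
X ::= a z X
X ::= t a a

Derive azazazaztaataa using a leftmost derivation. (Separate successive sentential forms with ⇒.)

S ⇒ XX   [S ::= X X]
XX ⇒ azXX   [X ::= a z X]
azXX ⇒ azazXX   [X ::= a z X]
azazXX ⇒ azazazXX   [X ::= a z X]
azazazXX ⇒ azazazazXX   [X ::= a z X]
azazazazXX ⇒ azazazaztaaX   [X ::= t a a]
azazazaztaaX ⇒ azazazaztaataa   [X ::= t a a]

S⇒XX⇒azXX⇒azazXX⇒azazazXX⇒azazazazXX⇒azazazaztaaX⇒azazazaztaataa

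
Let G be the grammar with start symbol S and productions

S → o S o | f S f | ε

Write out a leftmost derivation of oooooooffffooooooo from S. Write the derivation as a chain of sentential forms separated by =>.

S=>oSo=>ooSoo=>oooSooo=>ooooSoooo=>oooooSooooo=>ooooooSoooooo=>oooooooSooooooo=>ooooooofSfooooooo=>oooooooffSffooooooo=>oooooooffffooooooo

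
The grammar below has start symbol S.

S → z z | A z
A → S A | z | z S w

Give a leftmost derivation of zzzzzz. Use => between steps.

S=>Az=>SAz=>zzAz=>zzSAz=>zzzzAz=>zzzzzz

S => Az   [S → A z]
Az => SAz   [A → S A]
SAz => zzAz   [S → z z]
zzAz => zzSAz   [A → S A]
zzSAz => zzzzAz   [S → z z]
zzzzAz => zzzzzz   [A → z]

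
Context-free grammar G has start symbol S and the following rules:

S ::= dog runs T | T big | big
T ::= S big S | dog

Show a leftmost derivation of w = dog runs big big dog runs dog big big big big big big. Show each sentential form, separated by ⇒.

S ⇒ T big ⇒ S big S big ⇒ T big big S big ⇒ S big S big big S big ⇒ dog runs T big S big big S big ⇒ dog runs S big S big S big big S big ⇒ dog runs big big S big S big big S big ⇒ dog runs big big dog runs T big S big big S big ⇒ dog runs big big dog runs dog big S big big S big ⇒ dog runs big big dog runs dog big big big big S big ⇒ dog runs big big dog runs dog big big big big big big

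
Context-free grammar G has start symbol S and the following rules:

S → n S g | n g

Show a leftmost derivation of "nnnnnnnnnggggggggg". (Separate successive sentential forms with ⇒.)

S ⇒ nSg ⇒ nnSgg ⇒ nnnSggg ⇒ nnnnSgggg ⇒ nnnnnSggggg ⇒ nnnnnnSgggggg ⇒ nnnnnnnSggggggg ⇒ nnnnnnnnSgggggggg ⇒ nnnnnnnnnggggggggg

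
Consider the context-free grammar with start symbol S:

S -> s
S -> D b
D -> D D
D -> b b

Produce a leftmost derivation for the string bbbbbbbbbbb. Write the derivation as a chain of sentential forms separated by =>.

S => Db => DDb => DDDb => DDDDb => DDDDDb => bbDDDDb => bbbbDDDb => bbbbbbDDb => bbbbbbbbDb => bbbbbbbbbbb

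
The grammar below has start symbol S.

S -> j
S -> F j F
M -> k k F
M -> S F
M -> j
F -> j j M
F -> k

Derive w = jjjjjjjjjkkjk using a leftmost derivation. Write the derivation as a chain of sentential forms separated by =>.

S => FjF => jjMjF => jjSFjF => jjFjFFjF => jjjjMjFFjF => jjjjjjFFjF => jjjjjjjjMFjF => jjjjjjjjSFFjF => jjjjjjjjjFFjF => jjjjjjjjjkFjF => jjjjjjjjjkkjF => jjjjjjjjjkkjk

S => FjF   [S -> F j F]
FjF => jjMjF   [F -> j j M]
jjMjF => jjSFjF   [M -> S F]
jjSFjF => jjFjFFjF   [S -> F j F]
jjFjFFjF => jjjjMjFFjF   [F -> j j M]
jjjjMjFFjF => jjjjjjFFjF   [M -> j]
jjjjjjFFjF => jjjjjjjjMFjF   [F -> j j M]
jjjjjjjjMFjF => jjjjjjjjSFFjF   [M -> S F]
jjjjjjjjSFFjF => jjjjjjjjjFFjF   [S -> j]
jjjjjjjjjFFjF => jjjjjjjjjkFjF   [F -> k]
jjjjjjjjjkFjF => jjjjjjjjjkkjF   [F -> k]
jjjjjjjjjkkjF => jjjjjjjjjkkjk   [F -> k]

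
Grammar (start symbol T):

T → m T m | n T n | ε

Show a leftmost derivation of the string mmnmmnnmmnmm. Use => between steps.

T => mTm => mmTmm => mmnTnmm => mmnmTmnmm => mmnmmTmmnmm => mmnmmnTnmmnmm => mmnmmnnmmnmm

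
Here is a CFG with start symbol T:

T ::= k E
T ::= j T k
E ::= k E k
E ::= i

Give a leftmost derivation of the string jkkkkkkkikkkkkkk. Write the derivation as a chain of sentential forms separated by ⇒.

T ⇒ jTk   [T ::= j T k]
jTk ⇒ jkEk   [T ::= k E]
jkEk ⇒ jkkEkk   [E ::= k E k]
jkkEkk ⇒ jkkkEkkk   [E ::= k E k]
jkkkEkkk ⇒ jkkkkEkkkk   [E ::= k E k]
jkkkkEkkkk ⇒ jkkkkkEkkkkk   [E ::= k E k]
jkkkkkEkkkkk ⇒ jkkkkkkEkkkkkk   [E ::= k E k]
jkkkkkkEkkkkkk ⇒ jkkkkkkkEkkkkkkk   [E ::= k E k]
jkkkkkkkEkkkkkkk ⇒ jkkkkkkkikkkkkkk   [E ::= i]

T ⇒ jTk ⇒ jkEk ⇒ jkkEkk ⇒ jkkkEkkk ⇒ jkkkkEkkkk ⇒ jkkkkkEkkkkk ⇒ jkkkkkkEkkkkkk ⇒ jkkkkkkkEkkkkkkk ⇒ jkkkkkkkikkkkkkk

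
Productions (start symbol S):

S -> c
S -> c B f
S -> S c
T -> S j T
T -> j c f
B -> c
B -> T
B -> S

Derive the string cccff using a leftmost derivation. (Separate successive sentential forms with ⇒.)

S ⇒ cBf ⇒ cSf ⇒ ccBff ⇒ cccff

S ⇒ cBf   [S -> c B f]
cBf ⇒ cSf   [B -> S]
cSf ⇒ ccBff   [S -> c B f]
ccBff ⇒ cccff   [B -> c]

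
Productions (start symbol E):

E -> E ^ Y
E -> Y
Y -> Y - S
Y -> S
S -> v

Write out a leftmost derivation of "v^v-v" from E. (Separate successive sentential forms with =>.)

E => E^Y => Y^Y => S^Y => v^Y => v^Y-S => v^S-S => v^v-S => v^v-v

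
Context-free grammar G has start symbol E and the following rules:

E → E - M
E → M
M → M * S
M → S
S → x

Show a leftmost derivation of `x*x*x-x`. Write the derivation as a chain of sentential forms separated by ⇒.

E⇒E-M⇒M-M⇒M*S-M⇒M*S*S-M⇒S*S*S-M⇒x*S*S-M⇒x*x*S-M⇒x*x*x-M⇒x*x*x-S⇒x*x*x-x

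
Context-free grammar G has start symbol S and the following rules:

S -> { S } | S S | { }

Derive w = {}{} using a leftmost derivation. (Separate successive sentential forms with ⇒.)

S ⇒ SS ⇒ {}S ⇒ {}{}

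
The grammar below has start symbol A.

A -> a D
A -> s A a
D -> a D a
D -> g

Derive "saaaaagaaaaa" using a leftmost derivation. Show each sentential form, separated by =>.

A=>sAa=>saDa=>saaDaa=>saaaDaaa=>saaaaDaaaa=>saaaaaDaaaaa=>saaaaagaaaaa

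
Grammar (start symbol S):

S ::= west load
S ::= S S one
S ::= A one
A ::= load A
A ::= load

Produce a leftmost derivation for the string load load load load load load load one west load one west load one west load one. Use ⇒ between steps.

S ⇒ S S one ⇒ S S one S one ⇒ S S one S one S one ⇒ A one S one S one S one ⇒ load A one S one S one S one ⇒ load load A one S one S one S one ⇒ load load load A one S one S one S one ⇒ load load load load A one S one S one S one ⇒ load load load load load A one S one S one S one ⇒ load load load load load load A one S one S one S one ⇒ load load load load load load load one S one S one S one ⇒ load load load load load load load one west load one S one S one ⇒ load load load load load load load one west load one west load one S one ⇒ load load load load load load load one west load one west load one west load one

S ⇒ S S one   [S ::= S S one]
S S one ⇒ S S one S one   [S ::= S S one]
S S one S one ⇒ S S one S one S one   [S ::= S S one]
S S one S one S one ⇒ A one S one S one S one   [S ::= A one]
A one S one S one S one ⇒ load A one S one S one S one   [A ::= load A]
load A one S one S one S one ⇒ load load A one S one S one S one   [A ::= load A]
load load A one S one S one S one ⇒ load load load A one S one S one S one   [A ::= load A]
load load load A one S one S one S one ⇒ load load load load A one S one S one S one   [A ::= load A]
load load load load A one S one S one S one ⇒ load load load load load A one S one S one S one   [A ::= load A]
load load load load load A one S one S one S one ⇒ load load load load load load A one S one S one S one   [A ::= load A]
load load load load load load A one S one S one S one ⇒ load load load load load load load one S one S one S one   [A ::= load]
load load load load load load load one S one S one S one ⇒ load load load load load load load one west load one S one S one   [S ::= west load]
load load load load load load load one west load one S one S one ⇒ load load load load load load load one west load one west load one S one   [S ::= west load]
load load load load load load load one west load one west load one S one ⇒ load load load load load load load one west load one west load one west load one   [S ::= west load]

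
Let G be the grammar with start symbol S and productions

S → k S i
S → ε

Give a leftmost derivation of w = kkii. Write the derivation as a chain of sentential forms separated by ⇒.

S ⇒ kSi ⇒ kkSii ⇒ kkii

S ⇒ kSi   [S → k S i]
kSi ⇒ kkSii   [S → k S i]
kkSii ⇒ kkii   [S → ε]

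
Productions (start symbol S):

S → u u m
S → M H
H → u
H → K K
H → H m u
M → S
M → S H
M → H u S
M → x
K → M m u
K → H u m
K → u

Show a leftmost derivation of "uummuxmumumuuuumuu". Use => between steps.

S => MH => HuSH => HmuuSH => HmumuuSH => KKmumuuSH => MmuKmumuuSH => SmuKmumuuSH => uummuKmumuuSH => uummuMmumumuuSH => uummuxmumumuuSH => uummuxmumumuuuumH => uummuxmumumuuuumKK => uummuxmumumuuuumuK => uummuxmumumuuuumuu

S => MH   [S → M H]
MH => HuSH   [M → H u S]
HuSH => HmuuSH   [H → H m u]
HmuuSH => HmumuuSH   [H → H m u]
HmumuuSH => KKmumuuSH   [H → K K]
KKmumuuSH => MmuKmumuuSH   [K → M m u]
MmuKmumuuSH => SmuKmumuuSH   [M → S]
SmuKmumuuSH => uummuKmumuuSH   [S → u u m]
uummuKmumuuSH => uummuMmumumuuSH   [K → M m u]
uummuMmumumuuSH => uummuxmumumuuSH   [M → x]
uummuxmumumuuSH => uummuxmumumuuuumH   [S → u u m]
uummuxmumumuuuumH => uummuxmumumuuuumKK   [H → K K]
uummuxmumumuuuumKK => uummuxmumumuuuumuK   [K → u]
uummuxmumumuuuumuK => uummuxmumumuuuumuu   [K → u]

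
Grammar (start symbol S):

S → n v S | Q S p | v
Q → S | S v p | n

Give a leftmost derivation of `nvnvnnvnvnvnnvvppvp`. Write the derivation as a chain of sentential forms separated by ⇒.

S ⇒ nvS ⇒ nvQSp ⇒ nvSSp ⇒ nvnvSSp ⇒ nvnvQSpSp ⇒ nvnvnSpSp ⇒ nvnvnnvSpSp ⇒ nvnvnnvnvSpSp ⇒ nvnvnnvnvnvSpSp ⇒ nvnvnnvnvnvQSppSp ⇒ nvnvnnvnvnvnSppSp ⇒ nvnvnnvnvnvnnvSppSp ⇒ nvnvnnvnvnvnnvvppSp ⇒ nvnvnnvnvnvnnvvppvp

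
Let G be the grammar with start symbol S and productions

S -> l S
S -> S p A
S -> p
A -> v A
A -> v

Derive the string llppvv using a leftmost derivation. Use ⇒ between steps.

S⇒lS⇒llS⇒llSpA⇒llppA⇒llppvA⇒llppvv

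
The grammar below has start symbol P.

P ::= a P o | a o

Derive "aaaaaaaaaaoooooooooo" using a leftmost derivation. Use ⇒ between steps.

P ⇒ aPo   [P ::= a P o]
aPo ⇒ aaPoo   [P ::= a P o]
aaPoo ⇒ aaaPooo   [P ::= a P o]
aaaPooo ⇒ aaaaPoooo   [P ::= a P o]
aaaaPoooo ⇒ aaaaaPooooo   [P ::= a P o]
aaaaaPooooo ⇒ aaaaaaPoooooo   [P ::= a P o]
aaaaaaPoooooo ⇒ aaaaaaaPooooooo   [P ::= a P o]
aaaaaaaPooooooo ⇒ aaaaaaaaPoooooooo   [P ::= a P o]
aaaaaaaaPoooooooo ⇒ aaaaaaaaaPooooooooo   [P ::= a P o]
aaaaaaaaaPooooooooo ⇒ aaaaaaaaaaoooooooooo   [P ::= a o]

P ⇒ aPo ⇒ aaPoo ⇒ aaaPooo ⇒ aaaaPoooo ⇒ aaaaaPooooo ⇒ aaaaaaPoooooo ⇒ aaaaaaaPooooooo ⇒ aaaaaaaaPoooooooo ⇒ aaaaaaaaaPooooooooo ⇒ aaaaaaaaaaoooooooooo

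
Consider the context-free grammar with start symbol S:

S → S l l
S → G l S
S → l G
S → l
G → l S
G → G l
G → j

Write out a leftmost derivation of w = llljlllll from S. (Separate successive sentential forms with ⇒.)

S ⇒ GlS ⇒ lSlS ⇒ llGlS ⇒ llGllS ⇒ lllSllS ⇒ lllGlSllS ⇒ llljlSllS ⇒ llljllllS ⇒ llljlllll

S ⇒ GlS   [S → G l S]
GlS ⇒ lSlS   [G → l S]
lSlS ⇒ llGlS   [S → l G]
llGlS ⇒ llGllS   [G → G l]
llGllS ⇒ lllSllS   [G → l S]
lllSllS ⇒ lllGlSllS   [S → G l S]
lllGlSllS ⇒ llljlSllS   [G → j]
llljlSllS ⇒ llljllllS   [S → l]
llljllllS ⇒ llljlllll   [S → l]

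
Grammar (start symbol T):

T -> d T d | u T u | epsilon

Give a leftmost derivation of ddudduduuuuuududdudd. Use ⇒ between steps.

T ⇒ dTd ⇒ ddTdd ⇒ dduTudd ⇒ ddudTdudd ⇒ dduddTddudd ⇒ ddudduTuddudd ⇒ dduddudTduddudd ⇒ ddudduduTududdudd ⇒ ddudduduuTuududdudd ⇒ ddudduduuuTuuududdudd ⇒ ddudduduuuuuududdudd

T ⇒ dTd   [T -> d T d]
dTd ⇒ ddTdd   [T -> d T d]
ddTdd ⇒ dduTudd   [T -> u T u]
dduTudd ⇒ ddudTdudd   [T -> d T d]
ddudTdudd ⇒ dduddTddudd   [T -> d T d]
dduddTddudd ⇒ ddudduTuddudd   [T -> u T u]
ddudduTuddudd ⇒ dduddudTduddudd   [T -> d T d]
dduddudTduddudd ⇒ ddudduduTududdudd   [T -> u T u]
ddudduduTududdudd ⇒ ddudduduuTuududdudd   [T -> u T u]
ddudduduuTuududdudd ⇒ ddudduduuuTuuududdudd   [T -> u T u]
ddudduduuuTuuududdudd ⇒ ddudduduuuuuududdudd   [T -> epsilon]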